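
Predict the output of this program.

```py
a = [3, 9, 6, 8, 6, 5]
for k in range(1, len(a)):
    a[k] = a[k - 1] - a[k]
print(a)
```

k=1: a[1] = 3-9 = -6 → [3, -6, 6, 8, 6, 5]
k=2: a[2] = (-6)-6 = -12 → [3, -6, -12, 8, 6, 5]
k=3: a[3] = (-12)-8 = -20 → [3, -6, -12, -20, 6, 5]
k=4: a[4] = (-20)-6 = -26 → [3, -6, -12, -20, -26, 5]
k=5: a[5] = (-26)-5 = -31 → [3, -6, -12, -20, -26, -31]

[3, -6, -12, -20, -26, -31]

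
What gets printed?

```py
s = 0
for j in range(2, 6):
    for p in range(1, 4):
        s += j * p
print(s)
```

j=2,p=1: s = 0+2 = 2
j=2,p=2: s = 2+4 = 6
j=2,p=3: s = 6+6 = 12
j=3,p=1: s = 12+3 = 15
j=3,p=2: s = 15+6 = 21
j=3,p=3: s = 21+9 = 30
j=4,p=1: s = 30+4 = 34
j=4,p=2: s = 34+8 = 42
j=4,p=3: s = 42+12 = 54
j=5,p=1: s = 54+5 = 59
j=5,p=2: s = 59+10 = 69
j=5,p=3: s = 69+15 = 84

84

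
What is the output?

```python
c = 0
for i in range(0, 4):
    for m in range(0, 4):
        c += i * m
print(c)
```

36

i=0,m=0: c = 0+0 = 0
i=0,m=1: c = 0+0 = 0
i=0,m=2: c = 0+0 = 0
i=0,m=3: c = 0+0 = 0
i=1,m=0: c = 0+0 = 0
i=1,m=1: c = 0+1 = 1
i=1,m=2: c = 1+2 = 3
i=1,m=3: c = 3+3 = 6
i=2,m=0: c = 6+0 = 6
i=2,m=1: c = 6+2 = 8
i=2,m=2: c = 8+4 = 12
i=2,m=3: c = 12+6 = 18
i=3,m=0: c = 18+0 = 18
i=3,m=1: c = 18+3 = 21
i=3,m=2: c = 21+6 = 27
i=3,m=3: c = 27+9 = 36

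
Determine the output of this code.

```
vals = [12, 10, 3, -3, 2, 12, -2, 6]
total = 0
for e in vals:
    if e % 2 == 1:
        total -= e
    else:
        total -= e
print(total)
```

-40

e=12: not odd, total = 0-12 = -12
e=10: not odd, total = (-12)-10 = -22
e=3: odd, total = (-22)-3 = -25
e=-3: odd, total = (-25)-(-3) = -22
e=2: not odd, total = (-22)-2 = -24
e=12: not odd, total = (-24)-12 = -36
e=-2: not odd, total = (-36)-(-2) = -34
e=6: not odd, total = (-34)-6 = -40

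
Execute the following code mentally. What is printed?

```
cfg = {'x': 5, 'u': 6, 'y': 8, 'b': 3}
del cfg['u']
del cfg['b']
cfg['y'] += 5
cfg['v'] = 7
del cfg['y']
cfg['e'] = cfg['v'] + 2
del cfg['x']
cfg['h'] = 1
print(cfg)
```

del 'u' → {'x': 5, 'y': 8, 'b': 3}
del 'b' → {'x': 5, 'y': 8}
cfg['y'] = 8+5 = 13 → {'x': 5, 'y': 13}
cfg['v'] = 7 → {'x': 5, 'y': 13, 'v': 7}
del 'y' → {'x': 5, 'v': 7}
cfg['e'] = cfg['v']+2 = 9 → {'x': 5, 'v': 7, 'e': 9}
del 'x' → {'v': 7, 'e': 9}
cfg['h'] = 1 → {'v': 7, 'e': 9, 'h': 1}

{'v': 7, 'e': 9, 'h': 1}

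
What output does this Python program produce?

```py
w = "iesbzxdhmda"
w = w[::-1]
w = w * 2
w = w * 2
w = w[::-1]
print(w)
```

reverse → 'admhdxzbsei'
repeat ×2 → 'admhdxzbseiadmhdxzbsei'
repeat ×2 → 'admhdxzbseiadmhdxzbseiadmhdxzbseiadmhdxzbsei'
reverse → 'iesbzxdhmdaiesbzxdhmdaiesbzxdhmdaiesbzxdhmda'

iesbzxdhmdaiesbzxdhmdaiesbzxdhmdaiesbzxdhmda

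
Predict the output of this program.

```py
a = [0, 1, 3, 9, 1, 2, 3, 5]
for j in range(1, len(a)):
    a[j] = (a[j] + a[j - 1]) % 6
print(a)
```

j=1: a[1] = (1+0)%6 = 1 → [0, 1, 3, 9, 1, 2, 3, 5]
j=2: a[2] = (3+1)%6 = 4 → [0, 1, 4, 9, 1, 2, 3, 5]
j=3: a[3] = (9+4)%6 = 1 → [0, 1, 4, 1, 1, 2, 3, 5]
j=4: a[4] = (1+1)%6 = 2 → [0, 1, 4, 1, 2, 2, 3, 5]
j=5: a[5] = (2+2)%6 = 4 → [0, 1, 4, 1, 2, 4, 3, 5]
j=6: a[6] = (3+4)%6 = 1 → [0, 1, 4, 1, 2, 4, 1, 5]
j=7: a[7] = (5+1)%6 = 0 → [0, 1, 4, 1, 2, 4, 1, 0]

[0, 1, 4, 1, 2, 4, 1, 0]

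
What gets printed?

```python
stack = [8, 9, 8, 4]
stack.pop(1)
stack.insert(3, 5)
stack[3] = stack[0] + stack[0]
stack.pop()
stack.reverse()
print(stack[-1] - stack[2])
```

0

pop(1) removes 9 → [8, 8, 4]
insert 5 at 3 → [8, 8, 4, 5]
stack[3] = stack[0]+stack[0] = 8+8 = 16 → [8, 8, 4, 16]
pop() removes 16 → [8, 8, 4]
reverse → [4, 8, 8]
stack[-1]-stack[2] = 8-8 = 0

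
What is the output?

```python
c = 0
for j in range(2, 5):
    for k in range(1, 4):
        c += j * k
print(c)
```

54

j=2,k=1: c = 0+2 = 2
j=2,k=2: c = 2+4 = 6
j=2,k=3: c = 6+6 = 12
j=3,k=1: c = 12+3 = 15
j=3,k=2: c = 15+6 = 21
j=3,k=3: c = 21+9 = 30
j=4,k=1: c = 30+4 = 34
j=4,k=2: c = 34+8 = 42
j=4,k=3: c = 42+12 = 54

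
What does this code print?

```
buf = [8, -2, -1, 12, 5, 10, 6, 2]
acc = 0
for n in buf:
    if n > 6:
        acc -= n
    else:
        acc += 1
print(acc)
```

-25

n=8: >6, acc = 0-8 = -8
n=-2: not >6, acc = (-8)+1 = -7
n=-1: not >6, acc = (-7)+1 = -6
n=12: >6, acc = (-6)-12 = -18
n=5: not >6, acc = (-18)+1 = -17
n=10: >6, acc = (-17)-10 = -27
n=6: not >6, acc = (-27)+1 = -26
n=2: not >6, acc = (-26)+1 = -25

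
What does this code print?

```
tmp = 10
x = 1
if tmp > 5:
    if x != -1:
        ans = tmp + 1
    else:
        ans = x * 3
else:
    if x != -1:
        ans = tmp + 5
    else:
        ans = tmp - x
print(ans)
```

11

tmp=10, x=1
tmp > 5 is True; x != -1 is True
→ ans = tmp + 1 = 11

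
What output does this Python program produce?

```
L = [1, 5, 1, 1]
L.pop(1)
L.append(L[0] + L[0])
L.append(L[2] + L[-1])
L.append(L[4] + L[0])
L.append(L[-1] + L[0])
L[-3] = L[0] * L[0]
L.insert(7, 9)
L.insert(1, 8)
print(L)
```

pop(1) removes 5 → [1, 1, 1]
append L[0]+L[0] = 1+1 = 2 → [1, 1, 1, 2]
append L[2]+L[-1] = 1+2 = 3 → [1, 1, 1, 2, 3]
append L[4]+L[0] = 3+1 = 4 → [1, 1, 1, 2, 3, 4]
append L[-1]+L[0] = 4+1 = 5 → [1, 1, 1, 2, 3, 4, 5]
L[-3] = L[0]*L[0] = 1*1 = 1 → [1, 1, 1, 2, 1, 4, 5]
insert 9 at 7 → [1, 1, 1, 2, 1, 4, 5, 9]
insert 8 at 1 → [1, 8, 1, 1, 2, 1, 4, 5, 9]

[1, 8, 1, 1, 2, 1, 4, 5, 9]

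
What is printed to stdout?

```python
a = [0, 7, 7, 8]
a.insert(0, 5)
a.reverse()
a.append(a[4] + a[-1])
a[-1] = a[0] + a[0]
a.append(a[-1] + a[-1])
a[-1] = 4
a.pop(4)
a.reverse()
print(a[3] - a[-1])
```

insert 5 at 0 → [5, 0, 7, 7, 8]
reverse → [8, 7, 7, 0, 5]
append a[4]+a[-1] = 5+5 = 10 → [8, 7, 7, 0, 5, 10]
a[-1] = a[0]+a[0] = 8+8 = 16 → [8, 7, 7, 0, 5, 16]
append a[-1]+a[-1] = 16+16 = 32 → [8, 7, 7, 0, 5, 16, 32]
a[-1] = 4 → [8, 7, 7, 0, 5, 16, 4]
pop(4) removes 5 → [8, 7, 7, 0, 16, 4]
reverse → [4, 16, 0, 7, 7, 8]
a[3]-a[-1] = 7-8 = -1

-1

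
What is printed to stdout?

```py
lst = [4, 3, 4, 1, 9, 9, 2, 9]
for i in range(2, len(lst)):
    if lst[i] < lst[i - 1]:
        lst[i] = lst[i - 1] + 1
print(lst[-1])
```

11

i=2: 4>=3, unchanged → [4, 3, 4, 1, 9, 9, 2, 9]
i=3: 1<4, lst[3] = 4+1 = 5 → [4, 3, 4, 5, 9, 9, 2, 9]
i=4: 9>=5, unchanged → [4, 3, 4, 5, 9, 9, 2, 9]
i=5: 9>=9, unchanged → [4, 3, 4, 5, 9, 9, 2, 9]
i=6: 2<9, lst[6] = 9+1 = 10 → [4, 3, 4, 5, 9, 9, 10, 9]
i=7: 9<10, lst[7] = 10+1 = 11 → [4, 3, 4, 5, 9, 9, 10, 11]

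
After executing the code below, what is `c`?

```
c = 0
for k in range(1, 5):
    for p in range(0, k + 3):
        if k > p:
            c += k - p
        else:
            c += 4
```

68

k=1,p=0: 1>0, c = 0+1 = 1
k=1,p=1: not 1>1, c = 1+4 = 5
k=1,p=2: not 1>2, c = 5+4 = 9
k=1,p=3: not 1>3, c = 9+4 = 13
k=2,p=0: 2>0, c = 13+2 = 15
k=2,p=1: 2>1, c = 15+1 = 16
k=2,p=2: not 2>2, c = 16+4 = 20
k=2,p=3: not 2>3, c = 20+4 = 24
k=2,p=4: not 2>4, c = 24+4 = 28
k=3,p=0: 3>0, c = 28+3 = 31
k=3,p=1: 3>1, c = 31+2 = 33
k=3,p=2: 3>2, c = 33+1 = 34
k=3,p=3: not 3>3, c = 34+4 = 38
k=3,p=4: not 3>4, c = 38+4 = 42
k=3,p=5: not 3>5, c = 42+4 = 46
k=4,p=0: 4>0, c = 46+4 = 50
k=4,p=1: 4>1, c = 50+3 = 53
k=4,p=2: 4>2, c = 53+2 = 55
k=4,p=3: 4>3, c = 55+1 = 56
k=4,p=4: not 4>4, c = 56+4 = 60
k=4,p=5: not 4>5, c = 60+4 = 64
k=4,p=6: not 4>6, c = 64+4 = 68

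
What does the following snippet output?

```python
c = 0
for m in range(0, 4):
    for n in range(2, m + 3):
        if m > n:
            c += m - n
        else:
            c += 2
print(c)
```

m=0,n=2: not 0>2, c = 0+2 = 2
m=1,n=2: not 1>2, c = 2+2 = 4
m=1,n=3: not 1>3, c = 4+2 = 6
m=2,n=2: not 2>2, c = 6+2 = 8
m=2,n=3: not 2>3, c = 8+2 = 10
m=2,n=4: not 2>4, c = 10+2 = 12
m=3,n=2: 3>2, c = 12+1 = 13
m=3,n=3: not 3>3, c = 13+2 = 15
m=3,n=4: not 3>4, c = 15+2 = 17
m=3,n=5: not 3>5, c = 17+2 = 19

19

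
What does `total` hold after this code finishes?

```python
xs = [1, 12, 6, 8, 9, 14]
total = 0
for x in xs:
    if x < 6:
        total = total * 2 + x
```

x=1: <6, total = 0*2+1 = 1
x=12: not <6
x=6: not <6
x=8: not <6
x=9: not <6
x=14: not <6

1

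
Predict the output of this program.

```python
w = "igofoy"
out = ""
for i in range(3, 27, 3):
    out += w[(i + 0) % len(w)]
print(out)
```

i=3: add w[3]='f' → 'f'
i=6: add w[0]='i' → 'fi'
i=9: add w[3]='f' → 'fif'
i=12: add w[0]='i' → 'fifi'
i=15: add w[3]='f' → 'fifif'
i=18: add w[0]='i' → 'fififi'
i=21: add w[3]='f' → 'fififif'
i=24: add w[0]='i' → 'fifififi'

fifififi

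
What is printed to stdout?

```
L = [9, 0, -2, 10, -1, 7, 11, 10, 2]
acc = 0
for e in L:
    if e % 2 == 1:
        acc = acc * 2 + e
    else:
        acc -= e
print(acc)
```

e=9: odd, acc = 0*2+9 = 9
e=0: not odd, acc = 9-0 = 9
e=-2: not odd, acc = 9-(-2) = 11
e=10: not odd, acc = 11-10 = 1
e=-1: odd, acc = 1*2+(-1) = 1
e=7: odd, acc = 1*2+7 = 9
e=11: odd, acc = 9*2+11 = 29
e=10: not odd, acc = 29-10 = 19
e=2: not odd, acc = 19-2 = 17

17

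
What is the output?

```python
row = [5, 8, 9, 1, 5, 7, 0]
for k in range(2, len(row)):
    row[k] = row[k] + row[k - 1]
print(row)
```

[5, 8, 17, 18, 23, 30, 30]

k=2: row[2] = 9+8 = 17 → [5, 8, 17, 1, 5, 7, 0]
k=3: row[3] = 1+17 = 18 → [5, 8, 17, 18, 5, 7, 0]
k=4: row[4] = 5+18 = 23 → [5, 8, 17, 18, 23, 7, 0]
k=5: row[5] = 7+23 = 30 → [5, 8, 17, 18, 23, 30, 0]
k=6: row[6] = 0+30 = 30 → [5, 8, 17, 18, 23, 30, 30]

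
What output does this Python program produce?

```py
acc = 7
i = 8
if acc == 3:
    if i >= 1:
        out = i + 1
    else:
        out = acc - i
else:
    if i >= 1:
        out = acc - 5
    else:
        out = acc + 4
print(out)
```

acc=7, i=8
acc == 3 is False; i >= 1 is True
→ out = acc - 5 = 2

2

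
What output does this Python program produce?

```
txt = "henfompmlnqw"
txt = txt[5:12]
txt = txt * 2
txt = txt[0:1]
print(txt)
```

m

slice [5:12] → 'mpmlnqw'
repeat ×2 → 'mpmlnqwmpmlnqw'
slice [0:1] → 'm'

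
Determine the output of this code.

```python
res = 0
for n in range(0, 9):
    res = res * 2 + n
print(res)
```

n=0: res = 0*2+0 = 0
n=1: res = 0*2+1 = 1
n=2: res = 1*2+2 = 4
n=3: res = 4*2+3 = 11
n=4: res = 11*2+4 = 26
n=5: res = 26*2+5 = 57
n=6: res = 57*2+6 = 120
n=7: res = 120*2+7 = 247
n=8: res = 247*2+8 = 502

502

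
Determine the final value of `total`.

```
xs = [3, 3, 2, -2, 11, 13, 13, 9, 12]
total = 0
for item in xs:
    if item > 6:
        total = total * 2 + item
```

item=3: not >6
item=3: not >6
item=2: not >6
item=-2: not >6
item=11: >6, total = 0*2+11 = 11
item=13: >6, total = 11*2+13 = 35
item=13: >6, total = 35*2+13 = 83
item=9: >6, total = 83*2+9 = 175
item=12: >6, total = 175*2+12 = 362

362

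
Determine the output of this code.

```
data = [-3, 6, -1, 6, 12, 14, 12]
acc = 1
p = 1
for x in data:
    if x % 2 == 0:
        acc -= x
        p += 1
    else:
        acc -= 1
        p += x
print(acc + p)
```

-49

x=-3: not even, acc = 1-1 = 0; p=-2
x=6: even, acc = 0-6 = -6; p=-1
x=-1: not even, acc = (-6)-1 = -7; p=-2
x=6: even, acc = (-7)-6 = -13; p=-1
x=12: even, acc = (-13)-12 = -25; p=0
x=14: even, acc = (-25)-14 = -39; p=1
x=12: even, acc = (-39)-12 = -51; p=2
acc+p = (-51)+2 = -49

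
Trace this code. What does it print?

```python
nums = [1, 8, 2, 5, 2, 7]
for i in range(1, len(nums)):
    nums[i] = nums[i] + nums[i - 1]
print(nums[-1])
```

25

i=1: nums[1] = 8+1 = 9 → [1, 9, 2, 5, 2, 7]
i=2: nums[2] = 2+9 = 11 → [1, 9, 11, 5, 2, 7]
i=3: nums[3] = 5+11 = 16 → [1, 9, 11, 16, 2, 7]
i=4: nums[4] = 2+16 = 18 → [1, 9, 11, 16, 18, 7]
i=5: nums[5] = 7+18 = 25 → [1, 9, 11, 16, 18, 25]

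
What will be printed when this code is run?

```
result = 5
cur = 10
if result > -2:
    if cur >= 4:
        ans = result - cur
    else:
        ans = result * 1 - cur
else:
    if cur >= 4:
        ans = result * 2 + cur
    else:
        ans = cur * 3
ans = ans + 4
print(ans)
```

-1

result=5, cur=10
result > -2 is True; cur >= 4 is True
→ ans = result - cur = -5
ans = (-5)+4 = -1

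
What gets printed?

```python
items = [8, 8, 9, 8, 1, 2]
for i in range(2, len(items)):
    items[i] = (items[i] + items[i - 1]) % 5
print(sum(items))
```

22

i=2: items[2] = (9+8)%5 = 2 → [8, 8, 2, 8, 1, 2]
i=3: items[3] = (8+2)%5 = 0 → [8, 8, 2, 0, 1, 2]
i=4: items[4] = (1+0)%5 = 1 → [8, 8, 2, 0, 1, 2]
i=5: items[5] = (2+1)%5 = 3 → [8, 8, 2, 0, 1, 3]
sum = 22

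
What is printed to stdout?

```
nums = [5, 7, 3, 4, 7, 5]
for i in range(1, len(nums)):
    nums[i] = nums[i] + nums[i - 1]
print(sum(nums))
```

i=1: nums[1] = 7+5 = 12 → [5, 12, 3, 4, 7, 5]
i=2: nums[2] = 3+12 = 15 → [5, 12, 15, 4, 7, 5]
i=3: nums[3] = 4+15 = 19 → [5, 12, 15, 19, 7, 5]
i=4: nums[4] = 7+19 = 26 → [5, 12, 15, 19, 26, 5]
i=5: nums[5] = 5+26 = 31 → [5, 12, 15, 19, 26, 31]
sum = 108

108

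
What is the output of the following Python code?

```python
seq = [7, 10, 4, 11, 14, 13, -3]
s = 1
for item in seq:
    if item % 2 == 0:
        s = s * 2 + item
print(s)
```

70

item=7: not even
item=10: even, s = 1*2+10 = 12
item=4: even, s = 12*2+4 = 28
item=11: not even
item=14: even, s = 28*2+14 = 70
item=13: not even
item=-3: not even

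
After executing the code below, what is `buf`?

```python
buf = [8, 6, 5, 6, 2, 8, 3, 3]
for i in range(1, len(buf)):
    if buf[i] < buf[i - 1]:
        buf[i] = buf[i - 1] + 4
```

[8, 12, 16, 20, 24, 28, 32, 36]

i=1: 6<8, buf[1] = 8+4 = 12 → [8, 12, 5, 6, 2, 8, 3, 3]
i=2: 5<12, buf[2] = 12+4 = 16 → [8, 12, 16, 6, 2, 8, 3, 3]
i=3: 6<16, buf[3] = 16+4 = 20 → [8, 12, 16, 20, 2, 8, 3, 3]
i=4: 2<20, buf[4] = 20+4 = 24 → [8, 12, 16, 20, 24, 8, 3, 3]
i=5: 8<24, buf[5] = 24+4 = 28 → [8, 12, 16, 20, 24, 28, 3, 3]
i=6: 3<28, buf[6] = 28+4 = 32 → [8, 12, 16, 20, 24, 28, 32, 3]
i=7: 3<32, buf[7] = 32+4 = 36 → [8, 12, 16, 20, 24, 28, 32, 36]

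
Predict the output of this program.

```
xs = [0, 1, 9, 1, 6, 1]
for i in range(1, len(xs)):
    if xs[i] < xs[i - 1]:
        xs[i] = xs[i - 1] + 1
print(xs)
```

[0, 1, 9, 10, 11, 12]

i=1: 1>=0, unchanged → [0, 1, 9, 1, 6, 1]
i=2: 9>=1, unchanged → [0, 1, 9, 1, 6, 1]
i=3: 1<9, xs[3] = 9+1 = 10 → [0, 1, 9, 10, 6, 1]
i=4: 6<10, xs[4] = 10+1 = 11 → [0, 1, 9, 10, 11, 1]
i=5: 1<11, xs[5] = 11+1 = 12 → [0, 1, 9, 10, 11, 12]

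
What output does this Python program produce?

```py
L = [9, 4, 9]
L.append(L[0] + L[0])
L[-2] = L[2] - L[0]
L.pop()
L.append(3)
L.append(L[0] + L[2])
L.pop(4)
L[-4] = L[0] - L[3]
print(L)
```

append L[0]+L[0] = 9+9 = 18 → [9, 4, 9, 18]
L[-2] = L[2]-L[0] = 9-9 = 0 → [9, 4, 0, 18]
pop() removes 18 → [9, 4, 0]
append 3 → [9, 4, 0, 3]
append L[0]+L[2] = 9+0 = 9 → [9, 4, 0, 3, 9]
pop(4) removes 9 → [9, 4, 0, 3]
L[-4] = L[0]-L[3] = 9-3 = 6 → [6, 4, 0, 3]

[6, 4, 0, 3]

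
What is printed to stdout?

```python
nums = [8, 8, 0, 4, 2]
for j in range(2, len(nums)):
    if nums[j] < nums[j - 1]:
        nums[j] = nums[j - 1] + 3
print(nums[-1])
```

17

j=2: 0<8, nums[2] = 8+3 = 11 → [8, 8, 11, 4, 2]
j=3: 4<11, nums[3] = 11+3 = 14 → [8, 8, 11, 14, 2]
j=4: 2<14, nums[4] = 14+3 = 17 → [8, 8, 11, 14, 17]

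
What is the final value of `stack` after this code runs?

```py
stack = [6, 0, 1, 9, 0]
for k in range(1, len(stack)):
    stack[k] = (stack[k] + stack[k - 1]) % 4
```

[6, 2, 3, 0, 0]

k=1: stack[1] = (0+6)%4 = 2 → [6, 2, 1, 9, 0]
k=2: stack[2] = (1+2)%4 = 3 → [6, 2, 3, 9, 0]
k=3: stack[3] = (9+3)%4 = 0 → [6, 2, 3, 0, 0]
k=4: stack[4] = (0+0)%4 = 0 → [6, 2, 3, 0, 0]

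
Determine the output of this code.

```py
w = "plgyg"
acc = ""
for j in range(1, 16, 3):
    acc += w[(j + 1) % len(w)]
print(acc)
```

j=1: add w[2]='g' → 'g'
j=4: add w[0]='p' → 'gp'
j=7: add w[3]='y' → 'gpy'
j=10: add w[1]='l' → 'gpyl'
j=13: add w[4]='g' → 'gpylg'

gpylg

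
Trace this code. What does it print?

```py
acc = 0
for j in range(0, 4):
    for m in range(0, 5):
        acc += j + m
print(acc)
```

70

j=0,m=0: acc = 0+0 = 0
j=0,m=1: acc = 0+1 = 1
j=0,m=2: acc = 1+2 = 3
j=0,m=3: acc = 3+3 = 6
j=0,m=4: acc = 6+4 = 10
j=1,m=0: acc = 10+1 = 11
j=1,m=1: acc = 11+2 = 13
j=1,m=2: acc = 13+3 = 16
j=1,m=3: acc = 16+4 = 20
j=1,m=4: acc = 20+5 = 25
j=2,m=0: acc = 25+2 = 27
j=2,m=1: acc = 27+3 = 30
j=2,m=2: acc = 30+4 = 34
j=2,m=3: acc = 34+5 = 39
j=2,m=4: acc = 39+6 = 45
j=3,m=0: acc = 45+3 = 48
j=3,m=1: acc = 48+4 = 52
j=3,m=2: acc = 52+5 = 57
j=3,m=3: acc = 57+6 = 63
j=3,m=4: acc = 63+7 = 70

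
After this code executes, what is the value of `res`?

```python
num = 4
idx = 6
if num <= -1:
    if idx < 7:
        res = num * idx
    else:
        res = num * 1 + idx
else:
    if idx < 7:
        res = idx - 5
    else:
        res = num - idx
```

num=4, idx=6
num <= -1 is False; idx < 7 is True
→ res = idx - 5 = 1

1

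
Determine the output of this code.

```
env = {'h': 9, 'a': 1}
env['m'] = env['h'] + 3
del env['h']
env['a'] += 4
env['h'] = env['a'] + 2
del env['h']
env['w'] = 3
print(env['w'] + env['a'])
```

env['m'] = env['h']+3 = 12 → {'h': 9, 'a': 1, 'm': 12}
del 'h' → {'a': 1, 'm': 12}
env['a'] = 1+4 = 5 → {'a': 5, 'm': 12}
env['h'] = env['a']+2 = 7 → {'a': 5, 'm': 12, 'h': 7}
del 'h' → {'a': 5, 'm': 12}
env['w'] = 3 → {'a': 5, 'm': 12, 'w': 3}
env['w']+env['a'] = 3+5 = 8

8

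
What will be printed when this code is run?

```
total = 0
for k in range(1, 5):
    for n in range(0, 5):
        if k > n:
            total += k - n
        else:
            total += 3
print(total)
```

50

k=1,n=0: 1>0, total = 0+1 = 1
k=1,n=1: not 1>1, total = 1+3 = 4
k=1,n=2: not 1>2, total = 4+3 = 7
k=1,n=3: not 1>3, total = 7+3 = 10
k=1,n=4: not 1>4, total = 10+3 = 13
k=2,n=0: 2>0, total = 13+2 = 15
k=2,n=1: 2>1, total = 15+1 = 16
k=2,n=2: not 2>2, total = 16+3 = 19
k=2,n=3: not 2>3, total = 19+3 = 22
k=2,n=4: not 2>4, total = 22+3 = 25
k=3,n=0: 3>0, total = 25+3 = 28
k=3,n=1: 3>1, total = 28+2 = 30
k=3,n=2: 3>2, total = 30+1 = 31
k=3,n=3: not 3>3, total = 31+3 = 34
k=3,n=4: not 3>4, total = 34+3 = 37
k=4,n=0: 4>0, total = 37+4 = 41
k=4,n=1: 4>1, total = 41+3 = 44
k=4,n=2: 4>2, total = 44+2 = 46
k=4,n=3: 4>3, total = 46+1 = 47
k=4,n=4: not 4>4, total = 47+3 = 50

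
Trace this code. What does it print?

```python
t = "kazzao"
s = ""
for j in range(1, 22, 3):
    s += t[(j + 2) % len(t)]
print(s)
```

zkzkzkz

j=1: add t[3]='z' → 'z'
j=4: add t[0]='k' → 'zk'
j=7: add t[3]='z' → 'zkz'
j=10: add t[0]='k' → 'zkzk'
j=13: add t[3]='z' → 'zkzkz'
j=16: add t[0]='k' → 'zkzkzk'
j=19: add t[3]='z' → 'zkzkzkz'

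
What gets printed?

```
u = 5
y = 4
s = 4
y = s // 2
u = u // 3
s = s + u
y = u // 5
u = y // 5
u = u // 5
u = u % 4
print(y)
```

0

y = 4//2 = 2
u = 5//3 = 1
s = 4+1 = 5
y = 1//5 = 0
u = 0//5 = 0
u = 0//5 = 0
u = 0%4 = 0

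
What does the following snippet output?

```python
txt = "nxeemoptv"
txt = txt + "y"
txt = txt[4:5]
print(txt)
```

m

+ 'y' → 'nxeemoptvy'
slice [4:5] → 'm'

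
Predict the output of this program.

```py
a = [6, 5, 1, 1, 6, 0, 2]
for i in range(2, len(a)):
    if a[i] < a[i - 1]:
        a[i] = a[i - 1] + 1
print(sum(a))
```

51

i=2: 1<5, a[2] = 5+1 = 6 → [6, 5, 6, 1, 6, 0, 2]
i=3: 1<6, a[3] = 6+1 = 7 → [6, 5, 6, 7, 6, 0, 2]
i=4: 6<7, a[4] = 7+1 = 8 → [6, 5, 6, 7, 8, 0, 2]
i=5: 0<8, a[5] = 8+1 = 9 → [6, 5, 6, 7, 8, 9, 2]
i=6: 2<9, a[6] = 9+1 = 10 → [6, 5, 6, 7, 8, 9, 10]
sum = 51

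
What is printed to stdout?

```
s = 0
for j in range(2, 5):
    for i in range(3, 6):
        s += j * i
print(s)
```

j=2,i=3: s = 0+6 = 6
j=2,i=4: s = 6+8 = 14
j=2,i=5: s = 14+10 = 24
j=3,i=3: s = 24+9 = 33
j=3,i=4: s = 33+12 = 45
j=3,i=5: s = 45+15 = 60
j=4,i=3: s = 60+12 = 72
j=4,i=4: s = 72+16 = 88
j=4,i=5: s = 88+20 = 108

108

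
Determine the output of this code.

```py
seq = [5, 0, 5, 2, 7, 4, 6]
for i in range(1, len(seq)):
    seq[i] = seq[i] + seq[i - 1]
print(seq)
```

[5, 5, 10, 12, 19, 23, 29]

i=1: seq[1] = 0+5 = 5 → [5, 5, 5, 2, 7, 4, 6]
i=2: seq[2] = 5+5 = 10 → [5, 5, 10, 2, 7, 4, 6]
i=3: seq[3] = 2+10 = 12 → [5, 5, 10, 12, 7, 4, 6]
i=4: seq[4] = 7+12 = 19 → [5, 5, 10, 12, 19, 4, 6]
i=5: seq[5] = 4+19 = 23 → [5, 5, 10, 12, 19, 23, 6]
i=6: seq[6] = 6+23 = 29 → [5, 5, 10, 12, 19, 23, 29]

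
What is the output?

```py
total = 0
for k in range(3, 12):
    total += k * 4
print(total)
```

k=3: total = 0+3*4 = 12
k=4: total = 12+4*4 = 28
k=5: total = 28+5*4 = 48
k=6: total = 48+6*4 = 72
k=7: total = 72+7*4 = 100
k=8: total = 100+8*4 = 132
k=9: total = 132+9*4 = 168
k=10: total = 168+10*4 = 208
k=11: total = 208+11*4 = 252

252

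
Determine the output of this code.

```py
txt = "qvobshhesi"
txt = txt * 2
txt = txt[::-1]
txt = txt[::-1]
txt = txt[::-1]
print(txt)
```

repeat ×2 → 'qvobshhesiqvobshhesi'
reverse → 'isehhsbovqisehhsbovq'
reverse → 'qvobshhesiqvobshhesi'
reverse → 'isehhsbovqisehhsbovq'

isehhsbovqisehhsbovq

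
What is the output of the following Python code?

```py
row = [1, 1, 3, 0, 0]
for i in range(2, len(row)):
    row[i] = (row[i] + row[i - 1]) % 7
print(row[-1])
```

4

i=2: row[2] = (3+1)%7 = 4 → [1, 1, 4, 0, 0]
i=3: row[3] = (0+4)%7 = 4 → [1, 1, 4, 4, 0]
i=4: row[4] = (0+4)%7 = 4 → [1, 1, 4, 4, 4]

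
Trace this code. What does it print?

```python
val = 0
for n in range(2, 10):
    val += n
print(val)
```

n=2: val = 0+2 = 2
n=3: val = 2+3 = 5
n=4: val = 5+4 = 9
n=5: val = 9+5 = 14
n=6: val = 14+6 = 20
n=7: val = 20+7 = 27
n=8: val = 27+8 = 35
n=9: val = 35+9 = 44

44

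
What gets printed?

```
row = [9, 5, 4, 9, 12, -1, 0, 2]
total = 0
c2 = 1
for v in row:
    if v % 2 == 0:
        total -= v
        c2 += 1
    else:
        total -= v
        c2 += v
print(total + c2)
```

-13

v=9: not even, total = 0-9 = -9; c2=10
v=5: not even, total = (-9)-5 = -14; c2=15
v=4: even, total = (-14)-4 = -18; c2=16
v=9: not even, total = (-18)-9 = -27; c2=25
v=12: even, total = (-27)-12 = -39; c2=26
v=-1: not even, total = (-39)-(-1) = -38; c2=25
v=0: even, total = (-38)-0 = -38; c2=26
v=2: even, total = (-38)-2 = -40; c2=27
total+c2 = (-40)+27 = -13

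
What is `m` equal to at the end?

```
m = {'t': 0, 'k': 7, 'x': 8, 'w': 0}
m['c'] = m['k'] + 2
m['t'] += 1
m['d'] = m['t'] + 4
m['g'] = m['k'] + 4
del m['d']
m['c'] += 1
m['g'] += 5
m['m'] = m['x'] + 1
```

{'t': 1, 'k': 7, 'x': 8, 'w': 0, 'c': 10, 'g': 16, 'm': 9}

m['c'] = m['k']+2 = 9 → {'t': 0, 'k': 7, 'x': 8, 'w': 0, 'c': 9}
m['t'] = 0+1 = 1 → {'t': 1, 'k': 7, 'x': 8, 'w': 0, 'c': 9}
m['d'] = m['t']+4 = 5 → {'t': 1, 'k': 7, 'x': 8, 'w': 0, 'c': 9, 'd': 5}
m['g'] = m['k']+4 = 11 → {'t': 1, 'k': 7, 'x': 8, 'w': 0, 'c': 9, 'd': 5, 'g': 11}
del 'd' → {'t': 1, 'k': 7, 'x': 8, 'w': 0, 'c': 9, 'g': 11}
m['c'] = 9+1 = 10 → {'t': 1, 'k': 7, 'x': 8, 'w': 0, 'c': 10, 'g': 11}
m['g'] = 11+5 = 16 → {'t': 1, 'k': 7, 'x': 8, 'w': 0, 'c': 10, 'g': 16}
m['m'] = m['x']+1 = 9 → {'t': 1, 'k': 7, 'x': 8, 'w': 0, 'c': 10, 'g': 16, 'm': 9}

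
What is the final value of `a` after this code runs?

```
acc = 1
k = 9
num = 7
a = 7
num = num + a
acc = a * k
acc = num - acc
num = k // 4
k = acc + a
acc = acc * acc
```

num = 7+7 = 14
acc = 7*9 = 63
acc = 14-63 = -49
num = 9//4 = 2
k = (-49)+7 = -42
acc = (-49)*(-49) = 2401

7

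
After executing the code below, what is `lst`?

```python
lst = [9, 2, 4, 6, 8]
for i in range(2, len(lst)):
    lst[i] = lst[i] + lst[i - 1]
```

[9, 2, 6, 12, 20]

i=2: lst[2] = 4+2 = 6 → [9, 2, 6, 6, 8]
i=3: lst[3] = 6+6 = 12 → [9, 2, 6, 12, 8]
i=4: lst[4] = 8+12 = 20 → [9, 2, 6, 12, 20]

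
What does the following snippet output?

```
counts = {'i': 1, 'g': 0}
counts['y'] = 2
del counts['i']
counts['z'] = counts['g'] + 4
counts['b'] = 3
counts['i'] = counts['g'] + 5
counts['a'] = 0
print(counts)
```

counts['y'] = 2 → {'i': 1, 'g': 0, 'y': 2}
del 'i' → {'g': 0, 'y': 2}
counts['z'] = counts['g']+4 = 4 → {'g': 0, 'y': 2, 'z': 4}
counts['b'] = 3 → {'g': 0, 'y': 2, 'z': 4, 'b': 3}
counts['i'] = counts['g']+5 = 5 → {'g': 0, 'y': 2, 'z': 4, 'b': 3, 'i': 5}
counts['a'] = 0 → {'g': 0, 'y': 2, 'z': 4, 'b': 3, 'i': 5, 'a': 0}

{'g': 0, 'y': 2, 'z': 4, 'b': 3, 'i': 5, 'a': 0}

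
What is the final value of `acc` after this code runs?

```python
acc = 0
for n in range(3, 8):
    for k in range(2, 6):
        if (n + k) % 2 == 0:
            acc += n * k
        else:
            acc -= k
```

n=3,k=2: odd sum, acc = 0-2 = -2
n=3,k=3: even sum, acc = (-2)+9 = 7
n=3,k=4: odd sum, acc = 7-4 = 3
n=3,k=5: even sum, acc = 3+15 = 18
n=4,k=2: even sum, acc = 18+8 = 26
n=4,k=3: odd sum, acc = 26-3 = 23
n=4,k=4: even sum, acc = 23+16 = 39
n=4,k=5: odd sum, acc = 39-5 = 34
n=5,k=2: odd sum, acc = 34-2 = 32
n=5,k=3: even sum, acc = 32+15 = 47
n=5,k=4: odd sum, acc = 47-4 = 43
n=5,k=5: even sum, acc = 43+25 = 68
n=6,k=2: even sum, acc = 68+12 = 80
n=6,k=3: odd sum, acc = 80-3 = 77
n=6,k=4: even sum, acc = 77+24 = 101
n=6,k=5: odd sum, acc = 101-5 = 96
n=7,k=2: odd sum, acc = 96-2 = 94
n=7,k=3: even sum, acc = 94+21 = 115
n=7,k=4: odd sum, acc = 115-4 = 111
n=7,k=5: even sum, acc = 111+35 = 146

146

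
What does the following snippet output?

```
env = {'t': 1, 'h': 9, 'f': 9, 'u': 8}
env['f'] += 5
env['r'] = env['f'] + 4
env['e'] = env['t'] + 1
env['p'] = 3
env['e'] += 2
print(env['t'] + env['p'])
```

env['f'] = 9+5 = 14 → {'t': 1, 'h': 9, 'f': 14, 'u': 8}
env['r'] = env['f']+4 = 18 → {'t': 1, 'h': 9, 'f': 14, 'u': 8, 'r': 18}
env['e'] = env['t']+1 = 2 → {'t': 1, 'h': 9, 'f': 14, 'u': 8, 'r': 18, 'e': 2}
env['p'] = 3 → {'t': 1, 'h': 9, 'f': 14, 'u': 8, 'r': 18, 'e': 2, 'p': 3}
env['e'] = 2+2 = 4 → {'t': 1, 'h': 9, 'f': 14, 'u': 8, 'r': 18, 'e': 4, 'p': 3}
env['t']+env['p'] = 1+3 = 4

4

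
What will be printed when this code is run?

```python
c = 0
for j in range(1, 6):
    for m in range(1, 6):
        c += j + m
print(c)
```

150

j=1,m=1: c = 0+2 = 2
j=1,m=2: c = 2+3 = 5
j=1,m=3: c = 5+4 = 9
j=1,m=4: c = 9+5 = 14
j=1,m=5: c = 14+6 = 20
j=2,m=1: c = 20+3 = 23
j=2,m=2: c = 23+4 = 27
j=2,m=3: c = 27+5 = 32
j=2,m=4: c = 32+6 = 38
j=2,m=5: c = 38+7 = 45
j=3,m=1: c = 45+4 = 49
j=3,m=2: c = 49+5 = 54
j=3,m=3: c = 54+6 = 60
j=3,m=4: c = 60+7 = 67
j=3,m=5: c = 67+8 = 75
j=4,m=1: c = 75+5 = 80
j=4,m=2: c = 80+6 = 86
j=4,m=3: c = 86+7 = 93
j=4,m=4: c = 93+8 = 101
j=4,m=5: c = 101+9 = 110
j=5,m=1: c = 110+6 = 116
j=5,m=2: c = 116+7 = 123
j=5,m=3: c = 123+8 = 131
j=5,m=4: c = 131+9 = 140
j=5,m=5: c = 140+10 = 150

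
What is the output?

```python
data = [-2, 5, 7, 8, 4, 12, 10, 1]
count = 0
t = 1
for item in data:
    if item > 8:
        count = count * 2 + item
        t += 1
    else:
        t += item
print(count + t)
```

60

item=-2: not >8; t=-1
item=5: not >8; t=4
item=7: not >8; t=11
item=8: not >8; t=19
item=4: not >8; t=23
item=12: >8, count = 0*2+12 = 12; t=24
item=10: >8, count = 12*2+10 = 34; t=25
item=1: not >8; t=26
count+t = 34+26 = 60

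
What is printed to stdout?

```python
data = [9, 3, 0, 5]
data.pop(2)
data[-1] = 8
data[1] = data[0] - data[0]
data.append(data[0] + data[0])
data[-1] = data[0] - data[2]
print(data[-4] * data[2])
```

pop(2) removes 0 → [9, 3, 5]
data[-1] = 8 → [9, 3, 8]
data[1] = data[0]-data[0] = 9-9 = 0 → [9, 0, 8]
append data[0]+data[0] = 9+9 = 18 → [9, 0, 8, 18]
data[-1] = data[0]-data[2] = 9-8 = 1 → [9, 0, 8, 1]
data[-4]*data[2] = 9*8 = 72

72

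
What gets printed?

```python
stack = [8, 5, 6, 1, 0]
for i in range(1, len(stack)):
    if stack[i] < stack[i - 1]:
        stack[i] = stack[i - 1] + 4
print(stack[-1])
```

24

i=1: 5<8, stack[1] = 8+4 = 12 → [8, 12, 6, 1, 0]
i=2: 6<12, stack[2] = 12+4 = 16 → [8, 12, 16, 1, 0]
i=3: 1<16, stack[3] = 16+4 = 20 → [8, 12, 16, 20, 0]
i=4: 0<20, stack[4] = 20+4 = 24 → [8, 12, 16, 20, 24]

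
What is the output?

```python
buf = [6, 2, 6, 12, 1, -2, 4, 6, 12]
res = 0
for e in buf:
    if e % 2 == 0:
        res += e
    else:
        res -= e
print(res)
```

e=6: even, res = 0+6 = 6
e=2: even, res = 6+2 = 8
e=6: even, res = 8+6 = 14
e=12: even, res = 14+12 = 26
e=1: not even, res = 26-1 = 25
e=-2: even, res = 25+(-2) = 23
e=4: even, res = 23+4 = 27
e=6: even, res = 27+6 = 33
e=12: even, res = 33+12 = 45

45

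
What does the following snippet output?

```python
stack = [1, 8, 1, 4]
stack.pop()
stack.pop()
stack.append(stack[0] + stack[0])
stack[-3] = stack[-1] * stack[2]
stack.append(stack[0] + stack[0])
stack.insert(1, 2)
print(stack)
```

pop() removes 4 → [1, 8, 1]
pop() removes 1 → [1, 8]
append stack[0]+stack[0] = 1+1 = 2 → [1, 8, 2]
stack[-3] = stack[-1]*stack[2] = 2*2 = 4 → [4, 8, 2]
append stack[0]+stack[0] = 4+4 = 8 → [4, 8, 2, 8]
insert 2 at 1 → [4, 2, 8, 2, 8]

[4, 2, 8, 2, 8]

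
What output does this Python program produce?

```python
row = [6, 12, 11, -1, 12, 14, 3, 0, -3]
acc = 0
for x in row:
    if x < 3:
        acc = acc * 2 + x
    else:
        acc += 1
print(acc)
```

29

x=6: not <3, acc = 0+1 = 1
x=12: not <3, acc = 1+1 = 2
x=11: not <3, acc = 2+1 = 3
x=-1: <3, acc = 3*2+(-1) = 5
x=12: not <3, acc = 5+1 = 6
x=14: not <3, acc = 6+1 = 7
x=3: not <3, acc = 7+1 = 8
x=0: <3, acc = 8*2+0 = 16
x=-3: <3, acc = 16*2+(-3) = 29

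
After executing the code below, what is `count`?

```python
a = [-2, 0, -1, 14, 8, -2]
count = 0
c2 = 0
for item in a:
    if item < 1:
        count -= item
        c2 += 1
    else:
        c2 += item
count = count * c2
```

item=-2: <1, count = 0-(-2) = 2; c2=1
item=0: <1, count = 2-0 = 2; c2=2
item=-1: <1, count = 2-(-1) = 3; c2=3
item=14: not <1; c2=17
item=8: not <1; c2=25
item=-2: <1, count = 3-(-2) = 5; c2=26
count*c2 = 5*26 = 130

130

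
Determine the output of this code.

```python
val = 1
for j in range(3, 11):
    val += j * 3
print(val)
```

j=3: val = 1+3*3 = 10
j=4: val = 10+4*3 = 22
j=5: val = 22+5*3 = 37
j=6: val = 37+6*3 = 55
j=7: val = 55+7*3 = 76
j=8: val = 76+8*3 = 100
j=9: val = 100+9*3 = 127
j=10: val = 127+10*3 = 157

157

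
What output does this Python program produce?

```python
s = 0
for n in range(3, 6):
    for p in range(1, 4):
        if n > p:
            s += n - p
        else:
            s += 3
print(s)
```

n=3,p=1: 3>1, s = 0+2 = 2
n=3,p=2: 3>2, s = 2+1 = 3
n=3,p=3: not 3>3, s = 3+3 = 6
n=4,p=1: 4>1, s = 6+3 = 9
n=4,p=2: 4>2, s = 9+2 = 11
n=4,p=3: 4>3, s = 11+1 = 12
n=5,p=1: 5>1, s = 12+4 = 16
n=5,p=2: 5>2, s = 16+3 = 19
n=5,p=3: 5>3, s = 19+2 = 21

21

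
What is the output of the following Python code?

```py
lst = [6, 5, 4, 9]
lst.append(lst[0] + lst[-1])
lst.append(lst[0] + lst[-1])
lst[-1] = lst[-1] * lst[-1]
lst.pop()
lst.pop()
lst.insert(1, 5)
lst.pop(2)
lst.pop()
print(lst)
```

append lst[0]+lst[-1] = 6+9 = 15 → [6, 5, 4, 9, 15]
append lst[0]+lst[-1] = 6+15 = 21 → [6, 5, 4, 9, 15, 21]
lst[-1] = lst[-1]*lst[-1] = 21*21 = 441 → [6, 5, 4, 9, 15, 441]
pop() removes 441 → [6, 5, 4, 9, 15]
pop() removes 15 → [6, 5, 4, 9]
insert 5 at 1 → [6, 5, 5, 4, 9]
pop(2) removes 5 → [6, 5, 4, 9]
pop() removes 9 → [6, 5, 4]

[6, 5, 4]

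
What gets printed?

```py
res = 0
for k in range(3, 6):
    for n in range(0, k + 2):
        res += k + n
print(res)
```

120

k=3,n=0: res = 0+3 = 3
k=3,n=1: res = 3+4 = 7
k=3,n=2: res = 7+5 = 12
k=3,n=3: res = 12+6 = 18
k=3,n=4: res = 18+7 = 25
k=4,n=0: res = 25+4 = 29
k=4,n=1: res = 29+5 = 34
k=4,n=2: res = 34+6 = 40
k=4,n=3: res = 40+7 = 47
k=4,n=4: res = 47+8 = 55
k=4,n=5: res = 55+9 = 64
k=5,n=0: res = 64+5 = 69
k=5,n=1: res = 69+6 = 75
k=5,n=2: res = 75+7 = 82
k=5,n=3: res = 82+8 = 90
k=5,n=4: res = 90+9 = 99
k=5,n=5: res = 99+10 = 109
k=5,n=6: res = 109+11 = 120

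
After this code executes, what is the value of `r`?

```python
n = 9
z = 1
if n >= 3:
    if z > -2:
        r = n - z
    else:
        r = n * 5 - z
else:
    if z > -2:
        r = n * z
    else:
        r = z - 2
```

n=9, z=1
n >= 3 is True; z > -2 is True
→ r = n - z = 8

8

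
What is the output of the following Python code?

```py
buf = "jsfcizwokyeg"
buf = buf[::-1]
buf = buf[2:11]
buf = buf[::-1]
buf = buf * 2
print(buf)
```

reverse → 'geykowzicfsj'
slice [2:11] → 'ykowzicfs'
reverse → 'sfcizwoky'
repeat ×2 → 'sfcizwokysfcizwoky'

sfcizwokysfcizwoky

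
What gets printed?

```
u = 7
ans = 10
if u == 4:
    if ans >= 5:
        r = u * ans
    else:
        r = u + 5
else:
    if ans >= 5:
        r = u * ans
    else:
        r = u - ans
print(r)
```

u=7, ans=10
u == 4 is False; ans >= 5 is True
→ r = u * ans = 70

70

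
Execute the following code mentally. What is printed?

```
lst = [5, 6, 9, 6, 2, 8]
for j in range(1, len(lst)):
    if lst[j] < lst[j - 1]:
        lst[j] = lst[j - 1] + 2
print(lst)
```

j=1: 6>=5, unchanged → [5, 6, 9, 6, 2, 8]
j=2: 9>=6, unchanged → [5, 6, 9, 6, 2, 8]
j=3: 6<9, lst[3] = 9+2 = 11 → [5, 6, 9, 11, 2, 8]
j=4: 2<11, lst[4] = 11+2 = 13 → [5, 6, 9, 11, 13, 8]
j=5: 8<13, lst[5] = 13+2 = 15 → [5, 6, 9, 11, 13, 15]

[5, 6, 9, 11, 13, 15]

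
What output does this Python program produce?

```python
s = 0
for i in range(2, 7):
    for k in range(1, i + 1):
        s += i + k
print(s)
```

i=2,k=1: s = 0+3 = 3
i=2,k=2: s = 3+4 = 7
i=3,k=1: s = 7+4 = 11
i=3,k=2: s = 11+5 = 16
i=3,k=3: s = 16+6 = 22
i=4,k=1: s = 22+5 = 27
i=4,k=2: s = 27+6 = 33
i=4,k=3: s = 33+7 = 40
i=4,k=4: s = 40+8 = 48
i=5,k=1: s = 48+6 = 54
i=5,k=2: s = 54+7 = 61
i=5,k=3: s = 61+8 = 69
i=5,k=4: s = 69+9 = 78
i=5,k=5: s = 78+10 = 88
i=6,k=1: s = 88+7 = 95
i=6,k=2: s = 95+8 = 103
i=6,k=3: s = 103+9 = 112
i=6,k=4: s = 112+10 = 122
i=6,k=5: s = 122+11 = 133
i=6,k=6: s = 133+12 = 145

145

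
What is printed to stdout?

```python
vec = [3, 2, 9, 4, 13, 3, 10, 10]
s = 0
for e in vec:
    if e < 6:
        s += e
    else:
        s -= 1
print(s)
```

e=3: <6, s = 0+3 = 3
e=2: <6, s = 3+2 = 5
e=9: not <6, s = 5-1 = 4
e=4: <6, s = 4+4 = 8
e=13: not <6, s = 8-1 = 7
e=3: <6, s = 7+3 = 10
e=10: not <6, s = 10-1 = 9
e=10: not <6, s = 9-1 = 8

8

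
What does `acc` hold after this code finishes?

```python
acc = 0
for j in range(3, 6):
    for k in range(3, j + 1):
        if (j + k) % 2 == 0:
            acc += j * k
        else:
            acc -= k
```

58

j=3,k=3: even sum, acc = 0+9 = 9
j=4,k=3: odd sum, acc = 9-3 = 6
j=4,k=4: even sum, acc = 6+16 = 22
j=5,k=3: even sum, acc = 22+15 = 37
j=5,k=4: odd sum, acc = 37-4 = 33
j=5,k=5: even sum, acc = 33+25 = 58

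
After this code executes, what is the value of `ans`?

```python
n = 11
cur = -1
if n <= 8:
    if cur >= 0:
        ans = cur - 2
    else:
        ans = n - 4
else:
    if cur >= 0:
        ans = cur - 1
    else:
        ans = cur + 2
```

1

n=11, cur=-1
n <= 8 is False; cur >= 0 is False
→ ans = cur + 2 = 1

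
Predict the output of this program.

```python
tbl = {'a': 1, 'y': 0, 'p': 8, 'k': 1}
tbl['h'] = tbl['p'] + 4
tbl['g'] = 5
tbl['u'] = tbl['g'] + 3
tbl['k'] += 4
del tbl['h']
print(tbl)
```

tbl['h'] = tbl['p']+4 = 12 → {'a': 1, 'y': 0, 'p': 8, 'k': 1, 'h': 12}
tbl['g'] = 5 → {'a': 1, 'y': 0, 'p': 8, 'k': 1, 'h': 12, 'g': 5}
tbl['u'] = tbl['g']+3 = 8 → {'a': 1, 'y': 0, 'p': 8, 'k': 1, 'h': 12, 'g': 5, 'u': 8}
tbl['k'] = 1+4 = 5 → {'a': 1, 'y': 0, 'p': 8, 'k': 5, 'h': 12, 'g': 5, 'u': 8}
del 'h' → {'a': 1, 'y': 0, 'p': 8, 'k': 5, 'g': 5, 'u': 8}

{'a': 1, 'y': 0, 'p': 8, 'k': 5, 'g': 5, 'u': 8}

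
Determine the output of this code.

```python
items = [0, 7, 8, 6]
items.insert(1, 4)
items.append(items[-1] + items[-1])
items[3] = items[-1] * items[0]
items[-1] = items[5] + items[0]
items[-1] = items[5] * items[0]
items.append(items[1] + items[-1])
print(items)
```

insert 4 at 1 → [0, 4, 7, 8, 6]
append items[-1]+items[-1] = 6+6 = 12 → [0, 4, 7, 8, 6, 12]
items[3] = items[-1]*items[0] = 12*0 = 0 → [0, 4, 7, 0, 6, 12]
items[-1] = items[5]+items[0] = 12+0 = 12 → [0, 4, 7, 0, 6, 12]
items[-1] = items[5]*items[0] = 12*0 = 0 → [0, 4, 7, 0, 6, 0]
append items[1]+items[-1] = 4+0 = 4 → [0, 4, 7, 0, 6, 0, 4]

[0, 4, 7, 0, 6, 0, 4]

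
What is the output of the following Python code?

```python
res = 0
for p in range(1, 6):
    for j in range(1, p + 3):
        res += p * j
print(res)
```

p=1,j=1: res = 0+1 = 1
p=1,j=2: res = 1+2 = 3
p=1,j=3: res = 3+3 = 6
p=2,j=1: res = 6+2 = 8
p=2,j=2: res = 8+4 = 12
p=2,j=3: res = 12+6 = 18
p=2,j=4: res = 18+8 = 26
p=3,j=1: res = 26+3 = 29
p=3,j=2: res = 29+6 = 35
p=3,j=3: res = 35+9 = 44
p=3,j=4: res = 44+12 = 56
p=3,j=5: res = 56+15 = 71
p=4,j=1: res = 71+4 = 75
p=4,j=2: res = 75+8 = 83
p=4,j=3: res = 83+12 = 95
p=4,j=4: res = 95+16 = 111
p=4,j=5: res = 111+20 = 131
p=4,j=6: res = 131+24 = 155
p=5,j=1: res = 155+5 = 160
p=5,j=2: res = 160+10 = 170
p=5,j=3: res = 170+15 = 185
p=5,j=4: res = 185+20 = 205
p=5,j=5: res = 205+25 = 230
p=5,j=6: res = 230+30 = 260
p=5,j=7: res = 260+35 = 295

295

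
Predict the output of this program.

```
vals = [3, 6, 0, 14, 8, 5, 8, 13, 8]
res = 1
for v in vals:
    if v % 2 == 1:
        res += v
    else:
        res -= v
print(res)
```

v=3: odd, res = 1+3 = 4
v=6: not odd, res = 4-6 = -2
v=0: not odd, res = (-2)-0 = -2
v=14: not odd, res = (-2)-14 = -16
v=8: not odd, res = (-16)-8 = -24
v=5: odd, res = (-24)+5 = -19
v=8: not odd, res = (-19)-8 = -27
v=13: odd, res = (-27)+13 = -14
v=8: not odd, res = (-14)-8 = -22

-22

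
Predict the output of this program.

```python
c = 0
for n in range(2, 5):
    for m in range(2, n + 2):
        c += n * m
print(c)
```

93

n=2,m=2: c = 0+4 = 4
n=2,m=3: c = 4+6 = 10
n=3,m=2: c = 10+6 = 16
n=3,m=3: c = 16+9 = 25
n=3,m=4: c = 25+12 = 37
n=4,m=2: c = 37+8 = 45
n=4,m=3: c = 45+12 = 57
n=4,m=4: c = 57+16 = 73
n=4,m=5: c = 73+20 = 93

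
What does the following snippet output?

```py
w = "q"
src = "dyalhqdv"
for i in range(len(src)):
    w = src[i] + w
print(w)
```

vdqhlaydq

i=0: prepend 'd' → 'dq'
i=1: prepend 'y' → 'ydq'
i=2: prepend 'a' → 'aydq'
i=3: prepend 'l' → 'laydq'
i=4: prepend 'h' → 'hlaydq'
i=5: prepend 'q' → 'qhlaydq'
i=6: prepend 'd' → 'dqhlaydq'
i=7: prepend 'v' → 'vdqhlaydq'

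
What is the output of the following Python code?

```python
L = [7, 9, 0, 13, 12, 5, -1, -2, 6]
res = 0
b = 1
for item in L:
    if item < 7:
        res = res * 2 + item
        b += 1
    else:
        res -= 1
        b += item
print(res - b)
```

-105

item=7: not <7, res = 0-1 = -1; b=8
item=9: not <7, res = (-1)-1 = -2; b=17
item=0: <7, res = (-2)*2+0 = -4; b=18
item=13: not <7, res = (-4)-1 = -5; b=31
item=12: not <7, res = (-5)-1 = -6; b=43
item=5: <7, res = (-6)*2+5 = -7; b=44
item=-1: <7, res = (-7)*2+(-1) = -15; b=45
item=-2: <7, res = (-15)*2+(-2) = -32; b=46
item=6: <7, res = (-32)*2+6 = -58; b=47
res-b = (-58)-47 = -105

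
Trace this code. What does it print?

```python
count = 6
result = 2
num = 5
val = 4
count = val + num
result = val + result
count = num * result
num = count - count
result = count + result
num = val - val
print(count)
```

30

count = 4+5 = 9
result = 4+2 = 6
count = 5*6 = 30
num = 30-30 = 0
result = 30+6 = 36
num = 4-4 = 0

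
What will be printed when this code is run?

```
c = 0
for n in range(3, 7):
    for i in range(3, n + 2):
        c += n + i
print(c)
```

130

n=3,i=3: c = 0+6 = 6
n=3,i=4: c = 6+7 = 13
n=4,i=3: c = 13+7 = 20
n=4,i=4: c = 20+8 = 28
n=4,i=5: c = 28+9 = 37
n=5,i=3: c = 37+8 = 45
n=5,i=4: c = 45+9 = 54
n=5,i=5: c = 54+10 = 64
n=5,i=6: c = 64+11 = 75
n=6,i=3: c = 75+9 = 84
n=6,i=4: c = 84+10 = 94
n=6,i=5: c = 94+11 = 105
n=6,i=6: c = 105+12 = 117
n=6,i=7: c = 117+13 = 130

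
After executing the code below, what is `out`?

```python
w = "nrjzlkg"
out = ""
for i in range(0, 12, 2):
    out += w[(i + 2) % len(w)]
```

'jlgrzk'

i=0: add w[2]='j' → 'j'
i=2: add w[4]='l' → 'jl'
i=4: add w[6]='g' → 'jlg'
i=6: add w[1]='r' → 'jlgr'
i=8: add w[3]='z' → 'jlgrz'
i=10: add w[5]='k' → 'jlgrzk'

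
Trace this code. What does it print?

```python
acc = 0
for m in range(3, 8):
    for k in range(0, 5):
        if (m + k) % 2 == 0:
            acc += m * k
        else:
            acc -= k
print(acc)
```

m=3,k=0: odd sum, acc = 0-0 = 0
m=3,k=1: even sum, acc = 0+3 = 3
m=3,k=2: odd sum, acc = 3-2 = 1
m=3,k=3: even sum, acc = 1+9 = 10
m=3,k=4: odd sum, acc = 10-4 = 6
m=4,k=0: even sum, acc = 6+0 = 6
m=4,k=1: odd sum, acc = 6-1 = 5
m=4,k=2: even sum, acc = 5+8 = 13
m=4,k=3: odd sum, acc = 13-3 = 10
m=4,k=4: even sum, acc = 10+16 = 26
m=5,k=0: odd sum, acc = 26-0 = 26
m=5,k=1: even sum, acc = 26+5 = 31
m=5,k=2: odd sum, acc = 31-2 = 29
m=5,k=3: even sum, acc = 29+15 = 44
m=5,k=4: odd sum, acc = 44-4 = 40
m=6,k=0: even sum, acc = 40+0 = 40
m=6,k=1: odd sum, acc = 40-1 = 39
m=6,k=2: even sum, acc = 39+12 = 51
m=6,k=3: odd sum, acc = 51-3 = 48
m=6,k=4: even sum, acc = 48+24 = 72
m=7,k=0: odd sum, acc = 72-0 = 72
m=7,k=1: even sum, acc = 72+7 = 79
m=7,k=2: odd sum, acc = 79-2 = 77
m=7,k=3: even sum, acc = 77+21 = 98
m=7,k=4: odd sum, acc = 98-4 = 94

94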